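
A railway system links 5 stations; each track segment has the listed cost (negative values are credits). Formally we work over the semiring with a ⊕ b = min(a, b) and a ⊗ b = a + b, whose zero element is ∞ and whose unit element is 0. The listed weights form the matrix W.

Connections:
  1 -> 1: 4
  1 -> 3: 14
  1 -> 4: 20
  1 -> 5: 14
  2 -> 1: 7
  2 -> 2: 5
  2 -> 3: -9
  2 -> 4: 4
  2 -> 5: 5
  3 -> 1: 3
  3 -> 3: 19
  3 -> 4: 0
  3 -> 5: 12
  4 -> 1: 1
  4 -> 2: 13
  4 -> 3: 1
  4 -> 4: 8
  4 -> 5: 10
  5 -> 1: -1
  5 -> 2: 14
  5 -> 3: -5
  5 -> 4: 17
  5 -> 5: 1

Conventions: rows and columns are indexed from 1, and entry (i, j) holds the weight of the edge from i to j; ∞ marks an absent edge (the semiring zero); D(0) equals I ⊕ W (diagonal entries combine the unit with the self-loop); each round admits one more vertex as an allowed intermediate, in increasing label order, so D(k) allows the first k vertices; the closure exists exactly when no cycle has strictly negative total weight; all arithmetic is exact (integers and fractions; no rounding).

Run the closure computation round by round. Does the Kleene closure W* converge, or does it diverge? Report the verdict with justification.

D(0):
  [0, ∞, 14, 20, 14]
  [7, 0, -9, 4, 5]
  [3, ∞, 0, 0, 12]
  [1, 13, 1, 0, 10]
  [-1, 14, -5, 17, 0]
D(1):
  [0, ∞, 14, 20, 14]
  [7, 0, -9, 4, 5]
  [3, ∞, 0, 0, 12]
  [1, 13, 1, 0, 10]
  [-1, 14, -5, 17, 0]
D(2):
  [0, ∞, 14, 20, 14]
  [7, 0, -9, 4, 5]
  [3, ∞, 0, 0, 12]
  [1, 13, 1, 0, 10]
  [-1, 14, -5, 17, 0]
D(3):
  [0, ∞, 14, 14, 14]
  [-6, 0, -9, -9, 3]
  [3, ∞, 0, 0, 12]
  [1, 13, 1, 0, 10]
  [-2, 14, -5, -5, 0]
D(4):
  [0, 27, 14, 14, 14]
  [-8, 0, -9, -9, 1]
  [1, 13, 0, 0, 10]
  [1, 13, 1, 0, 10]
  [-4, 8, -5, -5, 0]
D(5):
  [0, 22, 9, 9, 14]
  [-8, 0, -9, -9, 1]
  [1, 13, 0, 0, 10]
  [1, 13, 1, 0, 10]
  [-4, 8, -5, -5, 0]
Key observation: every diagonal entry stays at the unit through all rounds, so no improving cycle exists.
Answer: CONVERGES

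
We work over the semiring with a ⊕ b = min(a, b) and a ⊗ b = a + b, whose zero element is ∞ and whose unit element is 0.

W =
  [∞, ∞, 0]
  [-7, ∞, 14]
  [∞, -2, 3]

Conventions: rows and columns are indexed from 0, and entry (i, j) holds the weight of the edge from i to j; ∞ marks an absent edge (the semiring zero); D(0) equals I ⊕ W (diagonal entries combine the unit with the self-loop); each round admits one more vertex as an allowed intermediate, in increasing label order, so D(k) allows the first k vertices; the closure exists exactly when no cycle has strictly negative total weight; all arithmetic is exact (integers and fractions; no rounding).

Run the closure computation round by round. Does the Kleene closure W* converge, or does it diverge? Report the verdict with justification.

D(0):
  [0, ∞, 0]
  [-7, 0, 14]
  [∞, -2, 0]
D(1):
  [0, ∞, 0]
  [-7, 0, -7]
  [∞, -2, 0]
Detection: at round 2, diagonal entry (2, 2) turns strictly negative.
Key observation: the cycle 2->1->0->2 has total weight (-2) + (-7) + 0, which is strictly negative.
Answer: DIVERGES — negative cycle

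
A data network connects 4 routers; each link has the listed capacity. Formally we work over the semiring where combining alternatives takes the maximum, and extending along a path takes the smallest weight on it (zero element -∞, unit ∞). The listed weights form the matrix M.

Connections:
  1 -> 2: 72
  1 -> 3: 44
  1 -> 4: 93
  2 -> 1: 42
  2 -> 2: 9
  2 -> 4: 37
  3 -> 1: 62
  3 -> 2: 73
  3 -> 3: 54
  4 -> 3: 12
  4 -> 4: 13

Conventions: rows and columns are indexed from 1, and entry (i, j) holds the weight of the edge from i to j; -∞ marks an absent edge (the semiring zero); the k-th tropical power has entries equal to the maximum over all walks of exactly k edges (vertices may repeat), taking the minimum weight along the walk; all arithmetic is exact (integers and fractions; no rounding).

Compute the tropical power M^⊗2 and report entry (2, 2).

M^⊗2:
  [44, 44, 44, 37]
  [9, 42, 42, 42]
  [54, 62, 54, 62]
  [12, 12, 12, 13]
Key observation: the optimum is the walk 2->1->2, with weight 42 min 72 = 42.
Optimal value attained by: walk 2->1->2.
Answer: (M^⊗2)[2][2] = 42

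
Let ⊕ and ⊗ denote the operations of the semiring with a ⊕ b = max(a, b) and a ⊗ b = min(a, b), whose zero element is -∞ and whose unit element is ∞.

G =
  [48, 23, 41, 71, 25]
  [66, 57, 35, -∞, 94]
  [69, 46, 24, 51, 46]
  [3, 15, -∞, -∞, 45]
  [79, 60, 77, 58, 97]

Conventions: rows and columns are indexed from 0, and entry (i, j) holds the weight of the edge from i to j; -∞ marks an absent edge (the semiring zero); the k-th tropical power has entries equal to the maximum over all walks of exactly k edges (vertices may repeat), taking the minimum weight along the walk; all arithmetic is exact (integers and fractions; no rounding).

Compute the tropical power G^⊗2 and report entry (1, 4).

G^⊗2:
  [48, 41, 41, 48, 45]
  [79, 60, 77, 66, 94]
  [48, 46, 46, 69, 46]
  [45, 45, 45, 45, 45]
  [79, 60, 77, 71, 97]
Key observation: the optimum is the walk 1->4->4, with weight 94 min 97 = 94.
Optimal value attained by: walk 1->4->4.
Answer: (G^⊗2)[1][4] = 94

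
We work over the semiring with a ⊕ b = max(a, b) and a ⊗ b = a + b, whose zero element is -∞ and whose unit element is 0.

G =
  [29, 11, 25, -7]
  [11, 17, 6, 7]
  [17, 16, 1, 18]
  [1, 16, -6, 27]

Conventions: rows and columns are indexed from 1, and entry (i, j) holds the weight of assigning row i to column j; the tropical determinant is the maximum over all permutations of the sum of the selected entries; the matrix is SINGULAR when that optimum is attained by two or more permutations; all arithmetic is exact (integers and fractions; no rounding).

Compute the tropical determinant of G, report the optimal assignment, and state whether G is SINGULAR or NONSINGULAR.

σ = (1, 2, 3, 4): 29 + 17 + 1 + 27 = 74
σ = (1, 2, 4, 3): 29 + 17 + 18 + (-6) = 58
σ = (1, 3, 2, 4): 29 + 6 + 16 + 27 = 78
σ = (1, 3, 4, 2): 29 + 6 + 18 + 16 = 69
σ = (1, 4, 2, 3): 29 + 7 + 16 + (-6) = 46
σ = (1, 4, 3, 2): 29 + 7 + 1 + 16 = 53
σ = (2, 1, 3, 4): 11 + 11 + 1 + 27 = 50
σ = (2, 1, 4, 3): 11 + 11 + 18 + (-6) = 34
σ = (2, 3, 1, 4): 11 + 6 + 17 + 27 = 61
σ = (2, 3, 4, 1): 11 + 6 + 18 + 1 = 36
σ = (2, 4, 1, 3): 11 + 7 + 17 + (-6) = 29
σ = (2, 4, 3, 1): 11 + 7 + 1 + 1 = 20
σ = (3, 1, 2, 4): 25 + 11 + 16 + 27 = 79
σ = (3, 1, 4, 2): 25 + 11 + 18 + 16 = 70
σ = (3, 2, 1, 4): 25 + 17 + 17 + 27 = 86
σ = (3, 2, 4, 1): 25 + 17 + 18 + 1 = 61
σ = (3, 4, 1, 2): 25 + 7 + 17 + 16 = 65
σ = (3, 4, 2, 1): 25 + 7 + 16 + 1 = 49
σ = (4, 1, 2, 3): (-7) + 11 + 16 + (-6) = 14
σ = (4, 1, 3, 2): (-7) + 11 + 1 + 16 = 21
σ = (4, 2, 1, 3): (-7) + 17 + 17 + (-6) = 21
σ = (4, 2, 3, 1): (-7) + 17 + 1 + 1 = 12
σ = (4, 3, 1, 2): (-7) + 6 + 17 + 16 = 32
σ = (4, 3, 2, 1): (-7) + 6 + 16 + 1 = 16
Optimal value attained by: σ = (3, 2, 1, 4).
Answer: det⊕(G) = 86; verdict: NONSINGULAR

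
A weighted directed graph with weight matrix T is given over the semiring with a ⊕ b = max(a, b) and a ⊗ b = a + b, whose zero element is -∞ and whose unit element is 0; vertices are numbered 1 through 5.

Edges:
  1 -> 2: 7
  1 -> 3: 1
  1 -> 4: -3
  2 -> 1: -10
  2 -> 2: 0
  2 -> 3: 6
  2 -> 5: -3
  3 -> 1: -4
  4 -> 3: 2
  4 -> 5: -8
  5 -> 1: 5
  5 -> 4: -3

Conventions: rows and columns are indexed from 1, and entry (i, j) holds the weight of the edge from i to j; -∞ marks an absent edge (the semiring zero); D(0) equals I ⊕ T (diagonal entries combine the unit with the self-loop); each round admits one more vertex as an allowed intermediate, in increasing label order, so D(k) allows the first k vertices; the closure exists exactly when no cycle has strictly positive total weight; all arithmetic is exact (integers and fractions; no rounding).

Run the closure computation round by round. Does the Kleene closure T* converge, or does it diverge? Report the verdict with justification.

D(0):
  [0, 7, 1, -3, -∞]
  [-10, 0, 6, -∞, -3]
  [-4, -∞, 0, -∞, -∞]
  [-∞, -∞, 2, 0, -8]
  [5, -∞, -∞, -3, 0]
D(1):
  [0, 7, 1, -3, -∞]
  [-10, 0, 6, -13, -3]
  [-4, 3, 0, -7, -∞]
  [-∞, -∞, 2, 0, -8]
  [5, 12, 6, 2, 0]
Detection: at round 2, diagonal entry (3, 3) turns strictly positive.
Key observation: the cycle 3->1->2->3 has total weight (-4) + 7 + 6, which is strictly positive.
Answer: DIVERGES — positive cycle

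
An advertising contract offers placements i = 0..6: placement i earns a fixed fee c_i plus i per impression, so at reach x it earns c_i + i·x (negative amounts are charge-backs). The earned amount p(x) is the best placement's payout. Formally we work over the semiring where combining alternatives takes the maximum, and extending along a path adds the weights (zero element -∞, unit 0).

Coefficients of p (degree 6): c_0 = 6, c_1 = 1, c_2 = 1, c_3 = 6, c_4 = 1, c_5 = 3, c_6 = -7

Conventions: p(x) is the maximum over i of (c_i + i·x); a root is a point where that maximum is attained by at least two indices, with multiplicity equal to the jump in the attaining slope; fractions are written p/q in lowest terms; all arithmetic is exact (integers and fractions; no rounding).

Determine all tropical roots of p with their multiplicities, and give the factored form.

hull edge (i=0, c=6) to (i=3, c=6): slope 0, span 3
hull edge (i=3, c=6) to (i=5, c=3): slope -3/2, span 2
hull edge (i=5, c=3) to (i=6, c=-7): slope -10, span 1
Factored form: p(x) = -7 ⊗ (x ⊕ 0) ⊗ (x ⊕ 0) ⊗ (x ⊕ 0) ⊗ (x ⊕ 3/2) ⊗ (x ⊕ 3/2) ⊗ (x ⊕ 10)
Answer: roots = 0 (mult 3), 3/2 (mult 2), 10 (mult 1)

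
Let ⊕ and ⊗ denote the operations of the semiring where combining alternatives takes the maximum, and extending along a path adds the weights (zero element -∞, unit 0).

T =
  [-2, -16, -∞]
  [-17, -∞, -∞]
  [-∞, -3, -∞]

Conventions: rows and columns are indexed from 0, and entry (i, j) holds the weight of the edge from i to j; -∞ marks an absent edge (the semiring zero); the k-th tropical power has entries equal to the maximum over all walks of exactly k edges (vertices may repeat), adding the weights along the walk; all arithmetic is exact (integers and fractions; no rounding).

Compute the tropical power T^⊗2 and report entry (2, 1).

T^⊗2:
  [-4, -18, -∞]
  [-19, -33, -∞]
  [-20, -∞, -∞]
Key observation: no walk of exactly 2 edges connects these vertices, so the entry is the semiring zero.
Answer: (T^⊗2)[2][1] = -∞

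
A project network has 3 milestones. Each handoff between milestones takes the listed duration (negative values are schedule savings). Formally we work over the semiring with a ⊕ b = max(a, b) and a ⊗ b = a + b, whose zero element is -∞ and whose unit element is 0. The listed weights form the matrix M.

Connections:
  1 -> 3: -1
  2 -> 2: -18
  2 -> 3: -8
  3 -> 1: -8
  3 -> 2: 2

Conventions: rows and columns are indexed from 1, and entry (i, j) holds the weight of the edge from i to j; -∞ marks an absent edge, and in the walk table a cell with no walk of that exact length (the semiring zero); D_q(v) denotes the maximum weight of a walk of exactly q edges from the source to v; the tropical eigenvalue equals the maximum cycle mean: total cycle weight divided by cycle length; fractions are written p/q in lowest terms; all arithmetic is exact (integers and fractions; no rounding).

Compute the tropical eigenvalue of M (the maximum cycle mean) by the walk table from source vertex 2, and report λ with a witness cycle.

q=0: [-∞, 0, -∞]
q=1: [-∞, -18, -8]
q=2: [-16, -6, -26]
q=3: [-34, -24, -14]
Optimal cycle mean attained by: cycle 2->3->2, total (-8) + 2, length 2.
Answer: λ = -3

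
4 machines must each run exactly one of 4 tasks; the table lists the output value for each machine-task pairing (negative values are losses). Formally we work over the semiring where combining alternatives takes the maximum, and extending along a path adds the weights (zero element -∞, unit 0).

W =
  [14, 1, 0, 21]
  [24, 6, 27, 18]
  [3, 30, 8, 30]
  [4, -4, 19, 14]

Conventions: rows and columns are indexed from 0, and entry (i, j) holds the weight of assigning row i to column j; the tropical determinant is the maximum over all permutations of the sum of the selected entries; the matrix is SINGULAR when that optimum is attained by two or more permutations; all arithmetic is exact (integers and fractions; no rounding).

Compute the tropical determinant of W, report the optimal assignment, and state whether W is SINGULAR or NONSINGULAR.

σ = (0, 1, 2, 3): 14 + 6 + 8 + 14 = 42
σ = (0, 1, 3, 2): 14 + 6 + 30 + 19 = 69
σ = (0, 2, 1, 3): 14 + 27 + 30 + 14 = 85
σ = (0, 2, 3, 1): 14 + 27 + 30 + (-4) = 67
σ = (0, 3, 1, 2): 14 + 18 + 30 + 19 = 81
σ = (0, 3, 2, 1): 14 + 18 + 8 + (-4) = 36
σ = (1, 0, 2, 3): 1 + 24 + 8 + 14 = 47
σ = (1, 0, 3, 2): 1 + 24 + 30 + 19 = 74
σ = (1, 2, 0, 3): 1 + 27 + 3 + 14 = 45
σ = (1, 2, 3, 0): 1 + 27 + 30 + 4 = 62
σ = (1, 3, 0, 2): 1 + 18 + 3 + 19 = 41
σ = (1, 3, 2, 0): 1 + 18 + 8 + 4 = 31
σ = (2, 0, 1, 3): 0 + 24 + 30 + 14 = 68
σ = (2, 0, 3, 1): 0 + 24 + 30 + (-4) = 50
σ = (2, 1, 0, 3): 0 + 6 + 3 + 14 = 23
σ = (2, 1, 3, 0): 0 + 6 + 30 + 4 = 40
σ = (2, 3, 0, 1): 0 + 18 + 3 + (-4) = 17
σ = (2, 3, 1, 0): 0 + 18 + 30 + 4 = 52
σ = (3, 0, 1, 2): 21 + 24 + 30 + 19 = 94
σ = (3, 0, 2, 1): 21 + 24 + 8 + (-4) = 49
σ = (3, 1, 0, 2): 21 + 6 + 3 + 19 = 49
σ = (3, 1, 2, 0): 21 + 6 + 8 + 4 = 39
σ = (3, 2, 0, 1): 21 + 27 + 3 + (-4) = 47
σ = (3, 2, 1, 0): 21 + 27 + 30 + 4 = 82
Optimal value attained by: σ = (3, 0, 1, 2).
Answer: det⊕(W) = 94; verdict: NONSINGULAR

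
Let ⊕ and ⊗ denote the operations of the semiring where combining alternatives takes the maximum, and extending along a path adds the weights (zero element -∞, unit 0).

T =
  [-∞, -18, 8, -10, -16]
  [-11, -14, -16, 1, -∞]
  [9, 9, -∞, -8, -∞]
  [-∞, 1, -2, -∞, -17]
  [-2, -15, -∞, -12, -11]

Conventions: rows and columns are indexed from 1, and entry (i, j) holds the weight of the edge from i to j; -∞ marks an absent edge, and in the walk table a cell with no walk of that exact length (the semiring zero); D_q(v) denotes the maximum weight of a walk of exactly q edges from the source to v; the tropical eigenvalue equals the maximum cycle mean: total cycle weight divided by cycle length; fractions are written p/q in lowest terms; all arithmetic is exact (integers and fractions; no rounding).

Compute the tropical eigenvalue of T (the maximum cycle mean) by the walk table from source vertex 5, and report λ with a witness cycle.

q=0: [-∞, -∞, -∞, -∞, 0]
q=1: [-2, -15, -∞, -12, -11]
q=2: [-13, -11, 6, -12, -18]
q=3: [15, 15, -5, -2, -29]
q=4: [4, 4, 23, 16, -1]
q=5: [32, 32, 14, 15, -1]
Optimal cycle mean attained by: cycle 1->3->1, total 8 + 9, length 2.
Answer: λ = 17/2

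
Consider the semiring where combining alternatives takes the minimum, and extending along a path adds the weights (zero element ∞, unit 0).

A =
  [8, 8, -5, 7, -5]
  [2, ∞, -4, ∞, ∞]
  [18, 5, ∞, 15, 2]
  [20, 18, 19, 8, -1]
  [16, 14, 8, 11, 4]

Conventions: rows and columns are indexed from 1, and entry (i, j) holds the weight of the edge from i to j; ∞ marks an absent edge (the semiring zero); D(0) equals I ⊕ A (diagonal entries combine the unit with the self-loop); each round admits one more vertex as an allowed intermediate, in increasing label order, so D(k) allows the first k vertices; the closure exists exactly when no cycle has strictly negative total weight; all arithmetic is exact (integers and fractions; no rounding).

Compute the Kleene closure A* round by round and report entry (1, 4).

D(0):
  [0, 8, -5, 7, -5]
  [2, 0, -4, ∞, ∞]
  [18, 5, 0, 15, 2]
  [20, 18, 19, 0, -1]
  [16, 14, 8, 11, 0]
D(1):
  [0, 8, -5, 7, -5]
  [2, 0, -4, 9, -3]
  [18, 5, 0, 15, 2]
  [20, 18, 15, 0, -1]
  [16, 14, 8, 11, 0]
D(2):
  [0, 8, -5, 7, -5]
  [2, 0, -4, 9, -3]
  [7, 5, 0, 14, 2]
  [20, 18, 14, 0, -1]
  [16, 14, 8, 11, 0]
D(3):
  [0, 0, -5, 7, -5]
  [2, 0, -4, 9, -3]
  [7, 5, 0, 14, 2]
  [20, 18, 14, 0, -1]
  [15, 13, 8, 11, 0]
D(4):
  [0, 0, -5, 7, -5]
  [2, 0, -4, 9, -3]
  [7, 5, 0, 14, 2]
  [20, 18, 14, 0, -1]
  [15, 13, 8, 11, 0]
D(5):
  [0, 0, -5, 6, -5]
  [2, 0, -4, 8, -3]
  [7, 5, 0, 13, 2]
  [14, 12, 7, 0, -1]
  [15, 13, 8, 11, 0]
Answer: A*[1][4] = 6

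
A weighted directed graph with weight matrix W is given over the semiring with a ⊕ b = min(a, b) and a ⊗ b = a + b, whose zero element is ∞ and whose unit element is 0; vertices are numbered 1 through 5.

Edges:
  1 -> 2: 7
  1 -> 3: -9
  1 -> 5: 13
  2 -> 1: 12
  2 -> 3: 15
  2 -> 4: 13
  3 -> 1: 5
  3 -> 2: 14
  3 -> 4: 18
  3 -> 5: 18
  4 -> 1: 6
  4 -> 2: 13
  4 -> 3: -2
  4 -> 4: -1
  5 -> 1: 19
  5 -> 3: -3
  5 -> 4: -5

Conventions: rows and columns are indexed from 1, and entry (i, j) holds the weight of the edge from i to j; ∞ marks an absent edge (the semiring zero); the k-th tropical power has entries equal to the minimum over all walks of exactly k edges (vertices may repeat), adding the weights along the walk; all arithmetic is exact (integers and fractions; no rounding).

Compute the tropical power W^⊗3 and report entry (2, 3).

W^⊗2:
  [-4, 5, 10, 8, 9]
  [19, 19, 3, 12, 25]
  [24, 12, -4, 13, 18]
  [3, 12, -3, -2, 16]
  [1, 8, -7, -6, 15]
W^⊗3:
  [14, 3, -13, 4, 9]
  [8, 17, 10, 11, 21]
  [1, 10, 11, 12, 14]
  [2, 10, -6, -3, 15]
  [-2, 7, -8, -7, 11]
Key observation: the optimum is the walk 2->4->1->3, with weight 13 + 6 + (-9) = 10.
Optimal value attained by: walk 2->4->1->3.
Answer: (W^⊗3)[2][3] = 10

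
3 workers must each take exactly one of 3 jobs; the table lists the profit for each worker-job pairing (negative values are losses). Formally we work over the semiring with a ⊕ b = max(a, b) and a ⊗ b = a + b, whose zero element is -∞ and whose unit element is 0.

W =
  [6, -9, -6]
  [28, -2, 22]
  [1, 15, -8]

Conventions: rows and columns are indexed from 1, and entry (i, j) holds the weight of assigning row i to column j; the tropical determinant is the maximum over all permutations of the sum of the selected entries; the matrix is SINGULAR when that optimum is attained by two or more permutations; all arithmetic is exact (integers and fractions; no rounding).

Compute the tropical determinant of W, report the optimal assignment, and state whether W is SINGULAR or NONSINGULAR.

σ = (1, 2, 3): 6 + (-2) + (-8) = -4
σ = (1, 3, 2): 6 + 22 + 15 = 43
σ = (2, 1, 3): (-9) + 28 + (-8) = 11
σ = (2, 3, 1): (-9) + 22 + 1 = 14
σ = (3, 1, 2): (-6) + 28 + 15 = 37
σ = (3, 2, 1): (-6) + (-2) + 1 = -7
Optimal value attained by: σ = (1, 3, 2).
Answer: det⊕(W) = 43; verdict: NONSINGULAR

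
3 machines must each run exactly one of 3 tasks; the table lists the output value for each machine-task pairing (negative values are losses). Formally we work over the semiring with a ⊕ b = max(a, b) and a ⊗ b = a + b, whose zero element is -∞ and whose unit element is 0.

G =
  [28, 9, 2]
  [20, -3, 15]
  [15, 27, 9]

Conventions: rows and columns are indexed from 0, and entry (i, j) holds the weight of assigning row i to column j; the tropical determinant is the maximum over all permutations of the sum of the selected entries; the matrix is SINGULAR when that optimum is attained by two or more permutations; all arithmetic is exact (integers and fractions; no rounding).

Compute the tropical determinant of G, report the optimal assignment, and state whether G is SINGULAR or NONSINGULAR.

σ = (0, 1, 2): 28 + (-3) + 9 = 34
σ = (0, 2, 1): 28 + 15 + 27 = 70
σ = (1, 0, 2): 9 + 20 + 9 = 38
σ = (1, 2, 0): 9 + 15 + 15 = 39
σ = (2, 0, 1): 2 + 20 + 27 = 49
σ = (2, 1, 0): 2 + (-3) + 15 = 14
Optimal value attained by: σ = (0, 2, 1).
Answer: det⊕(G) = 70; verdict: NONSINGULAR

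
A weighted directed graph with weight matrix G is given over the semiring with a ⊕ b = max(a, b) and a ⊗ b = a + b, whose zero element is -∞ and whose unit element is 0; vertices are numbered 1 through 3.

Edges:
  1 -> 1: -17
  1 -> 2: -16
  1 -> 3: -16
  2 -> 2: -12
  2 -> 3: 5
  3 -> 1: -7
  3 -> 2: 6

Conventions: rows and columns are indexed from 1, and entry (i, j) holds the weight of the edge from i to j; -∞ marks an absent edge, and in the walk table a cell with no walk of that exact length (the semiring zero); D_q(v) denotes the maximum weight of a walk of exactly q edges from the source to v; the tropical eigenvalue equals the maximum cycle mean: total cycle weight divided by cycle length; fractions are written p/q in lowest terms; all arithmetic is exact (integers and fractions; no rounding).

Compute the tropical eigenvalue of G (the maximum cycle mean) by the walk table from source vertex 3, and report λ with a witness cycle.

q=0: [-∞, -∞, 0]
q=1: [-7, 6, -∞]
q=2: [-24, -6, 11]
q=3: [4, 17, -1]
Optimal cycle mean attained by: cycle 2->3->2, total 5 + 6, length 2.
Answer: λ = 11/2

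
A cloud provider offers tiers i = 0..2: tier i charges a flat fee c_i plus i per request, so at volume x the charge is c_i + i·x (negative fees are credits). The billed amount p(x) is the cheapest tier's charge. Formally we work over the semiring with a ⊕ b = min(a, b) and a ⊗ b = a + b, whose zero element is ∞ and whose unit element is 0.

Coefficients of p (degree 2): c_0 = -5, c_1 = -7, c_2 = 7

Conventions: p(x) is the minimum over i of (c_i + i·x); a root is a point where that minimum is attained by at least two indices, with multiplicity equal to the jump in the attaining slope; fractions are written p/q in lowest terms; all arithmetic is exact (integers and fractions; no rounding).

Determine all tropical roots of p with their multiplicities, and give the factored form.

hull edge (i=0, c=-5) to (i=1, c=-7): slope -2, span 1
hull edge (i=1, c=-7) to (i=2, c=7): slope 14, span 1
Factored form: p(x) = 7 ⊗ (x ⊕ (-14)) ⊗ (x ⊕ 2)
Answer: roots = -14 (mult 1), 2 (mult 1)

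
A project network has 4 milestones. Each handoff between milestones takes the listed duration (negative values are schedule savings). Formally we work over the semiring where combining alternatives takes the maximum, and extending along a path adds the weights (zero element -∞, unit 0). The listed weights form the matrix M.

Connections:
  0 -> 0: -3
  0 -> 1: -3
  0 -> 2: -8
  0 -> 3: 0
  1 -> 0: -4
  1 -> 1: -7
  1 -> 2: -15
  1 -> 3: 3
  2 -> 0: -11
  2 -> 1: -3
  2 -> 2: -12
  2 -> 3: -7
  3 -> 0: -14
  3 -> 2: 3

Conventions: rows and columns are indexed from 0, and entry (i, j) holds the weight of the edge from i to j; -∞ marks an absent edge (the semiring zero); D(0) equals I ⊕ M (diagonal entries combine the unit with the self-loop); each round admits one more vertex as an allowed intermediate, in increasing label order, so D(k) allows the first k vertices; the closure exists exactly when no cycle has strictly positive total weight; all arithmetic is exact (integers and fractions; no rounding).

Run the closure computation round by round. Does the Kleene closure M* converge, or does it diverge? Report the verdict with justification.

D(0):
  [0, -3, -8, 0]
  [-4, 0, -15, 3]
  [-11, -3, 0, -7]
  [-14, -∞, 3, 0]
D(1):
  [0, -3, -8, 0]
  [-4, 0, -12, 3]
  [-11, -3, 0, -7]
  [-14, -17, 3, 0]
D(2):
  [0, -3, -8, 0]
  [-4, 0, -12, 3]
  [-7, -3, 0, 0]
  [-14, -17, 3, 0]
Detection: at round 3, diagonal entry (3, 3) turns strictly positive.
Key observation: the cycle 3->2->1->3 has total weight 3 + (-3) + 3, which is strictly positive.
Answer: DIVERGES — positive cycle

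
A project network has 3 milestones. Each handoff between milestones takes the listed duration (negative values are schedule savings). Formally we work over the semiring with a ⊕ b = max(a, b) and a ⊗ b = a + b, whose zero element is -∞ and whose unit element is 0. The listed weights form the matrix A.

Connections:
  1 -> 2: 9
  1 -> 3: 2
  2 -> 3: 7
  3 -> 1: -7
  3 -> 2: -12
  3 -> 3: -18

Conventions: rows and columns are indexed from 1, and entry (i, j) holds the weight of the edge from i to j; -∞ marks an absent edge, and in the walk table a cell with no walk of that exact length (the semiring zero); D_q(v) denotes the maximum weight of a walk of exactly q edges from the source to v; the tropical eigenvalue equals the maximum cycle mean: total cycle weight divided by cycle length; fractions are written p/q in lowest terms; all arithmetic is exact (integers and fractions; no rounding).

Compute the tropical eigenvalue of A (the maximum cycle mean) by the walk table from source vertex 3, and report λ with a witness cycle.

q=0: [-∞, -∞, 0]
q=1: [-7, -12, -18]
q=2: [-25, 2, -5]
q=3: [-12, -16, 9]
Optimal cycle mean attained by: cycle 1->2->3->1, total 9 + 7 + (-7), length 3.
Answer: λ = 3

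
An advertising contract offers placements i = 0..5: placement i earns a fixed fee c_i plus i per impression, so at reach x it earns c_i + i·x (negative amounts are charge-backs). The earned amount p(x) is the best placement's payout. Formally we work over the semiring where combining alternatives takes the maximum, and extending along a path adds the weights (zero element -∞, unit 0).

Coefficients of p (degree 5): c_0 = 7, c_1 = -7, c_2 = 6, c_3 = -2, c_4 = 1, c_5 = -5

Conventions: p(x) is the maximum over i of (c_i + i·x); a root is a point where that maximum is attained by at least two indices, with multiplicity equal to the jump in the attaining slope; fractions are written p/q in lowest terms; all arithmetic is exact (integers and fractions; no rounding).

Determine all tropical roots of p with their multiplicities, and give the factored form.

hull edge (i=0, c=7) to (i=2, c=6): slope -1/2, span 2
hull edge (i=2, c=6) to (i=4, c=1): slope -5/2, span 2
hull edge (i=4, c=1) to (i=5, c=-5): slope -6, span 1
Factored form: p(x) = -5 ⊗ (x ⊕ 1/2) ⊗ (x ⊕ 1/2) ⊗ (x ⊕ 5/2) ⊗ (x ⊕ 5/2) ⊗ (x ⊕ 6)
Answer: roots = 1/2 (mult 2), 5/2 (mult 2), 6 (mult 1)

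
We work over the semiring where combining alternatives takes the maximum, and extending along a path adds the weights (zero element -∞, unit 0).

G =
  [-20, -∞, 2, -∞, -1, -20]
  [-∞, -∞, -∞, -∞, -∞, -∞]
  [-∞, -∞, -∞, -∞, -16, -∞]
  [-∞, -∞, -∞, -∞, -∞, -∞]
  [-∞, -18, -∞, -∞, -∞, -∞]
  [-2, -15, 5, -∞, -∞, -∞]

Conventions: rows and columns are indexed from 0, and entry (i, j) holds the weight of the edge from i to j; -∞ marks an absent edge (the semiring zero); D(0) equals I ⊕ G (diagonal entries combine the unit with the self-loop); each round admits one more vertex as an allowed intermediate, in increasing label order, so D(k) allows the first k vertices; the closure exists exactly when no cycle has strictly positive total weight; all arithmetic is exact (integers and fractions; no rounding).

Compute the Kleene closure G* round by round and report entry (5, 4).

D(0):
  [0, -∞, 2, -∞, -1, -20]
  [-∞, 0, -∞, -∞, -∞, -∞]
  [-∞, -∞, 0, -∞, -16, -∞]
  [-∞, -∞, -∞, 0, -∞, -∞]
  [-∞, -18, -∞, -∞, 0, -∞]
  [-2, -15, 5, -∞, -∞, 0]
D(1):
  [0, -∞, 2, -∞, -1, -20]
  [-∞, 0, -∞, -∞, -∞, -∞]
  [-∞, -∞, 0, -∞, -16, -∞]
  [-∞, -∞, -∞, 0, -∞, -∞]
  [-∞, -18, -∞, -∞, 0, -∞]
  [-2, -15, 5, -∞, -3, 0]
D(2):
  [0, -∞, 2, -∞, -1, -20]
  [-∞, 0, -∞, -∞, -∞, -∞]
  [-∞, -∞, 0, -∞, -16, -∞]
  [-∞, -∞, -∞, 0, -∞, -∞]
  [-∞, -18, -∞, -∞, 0, -∞]
  [-2, -15, 5, -∞, -3, 0]
D(3):
  [0, -∞, 2, -∞, -1, -20]
  [-∞, 0, -∞, -∞, -∞, -∞]
  [-∞, -∞, 0, -∞, -16, -∞]
  [-∞, -∞, -∞, 0, -∞, -∞]
  [-∞, -18, -∞, -∞, 0, -∞]
  [-2, -15, 5, -∞, -3, 0]
D(4):
  [0, -∞, 2, -∞, -1, -20]
  [-∞, 0, -∞, -∞, -∞, -∞]
  [-∞, -∞, 0, -∞, -16, -∞]
  [-∞, -∞, -∞, 0, -∞, -∞]
  [-∞, -18, -∞, -∞, 0, -∞]
  [-2, -15, 5, -∞, -3, 0]
D(5):
  [0, -19, 2, -∞, -1, -20]
  [-∞, 0, -∞, -∞, -∞, -∞]
  [-∞, -34, 0, -∞, -16, -∞]
  [-∞, -∞, -∞, 0, -∞, -∞]
  [-∞, -18, -∞, -∞, 0, -∞]
  [-2, -15, 5, -∞, -3, 0]
D(6):
  [0, -19, 2, -∞, -1, -20]
  [-∞, 0, -∞, -∞, -∞, -∞]
  [-∞, -34, 0, -∞, -16, -∞]
  [-∞, -∞, -∞, 0, -∞, -∞]
  [-∞, -18, -∞, -∞, 0, -∞]
  [-2, -15, 5, -∞, -3, 0]
Answer: G*[5][4] = -3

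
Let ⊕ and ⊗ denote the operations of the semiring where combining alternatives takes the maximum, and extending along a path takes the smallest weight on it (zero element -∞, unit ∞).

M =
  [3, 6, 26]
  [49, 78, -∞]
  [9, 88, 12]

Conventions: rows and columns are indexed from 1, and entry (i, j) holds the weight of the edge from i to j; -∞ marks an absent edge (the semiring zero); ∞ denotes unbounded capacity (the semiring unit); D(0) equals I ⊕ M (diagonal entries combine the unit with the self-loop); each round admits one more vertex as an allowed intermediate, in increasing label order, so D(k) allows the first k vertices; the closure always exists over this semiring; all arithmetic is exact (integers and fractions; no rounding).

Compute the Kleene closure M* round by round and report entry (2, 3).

D(0):
  [∞, 6, 26]
  [49, ∞, -∞]
  [9, 88, ∞]
D(1):
  [∞, 6, 26]
  [49, ∞, 26]
  [9, 88, ∞]
D(2):
  [∞, 6, 26]
  [49, ∞, 26]
  [49, 88, ∞]
D(3):
  [∞, 26, 26]
  [49, ∞, 26]
  [49, 88, ∞]
Answer: M*[2][3] = 26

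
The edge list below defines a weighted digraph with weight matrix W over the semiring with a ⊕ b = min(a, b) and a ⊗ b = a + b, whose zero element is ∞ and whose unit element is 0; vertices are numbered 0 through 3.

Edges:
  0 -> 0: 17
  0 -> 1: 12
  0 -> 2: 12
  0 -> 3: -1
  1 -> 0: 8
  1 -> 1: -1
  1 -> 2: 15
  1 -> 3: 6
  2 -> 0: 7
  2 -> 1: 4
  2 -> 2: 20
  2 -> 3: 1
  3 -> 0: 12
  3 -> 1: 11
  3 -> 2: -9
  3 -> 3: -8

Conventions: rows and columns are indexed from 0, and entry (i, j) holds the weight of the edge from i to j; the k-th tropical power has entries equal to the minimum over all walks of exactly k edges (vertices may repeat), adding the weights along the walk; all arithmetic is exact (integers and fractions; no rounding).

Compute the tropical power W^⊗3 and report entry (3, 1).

W^⊗2:
  [11, 10, -10, -9]
  [7, -2, -3, -2]
  [12, 3, -8, -7]
  [-2, -5, -17, -16]
W^⊗3:
  [-3, -6, -18, -17]
  [4, -3, -11, -10]
  [-1, -4, -16, -15]
  [-10, -13, -25, -24]
Key observation: the optimum is the walk 3->3->2->1, with weight (-8) + (-9) + 4 = -13.
Optimal value attained by: walk 3->3->2->1.
Answer: (W^⊗3)[3][1] = -13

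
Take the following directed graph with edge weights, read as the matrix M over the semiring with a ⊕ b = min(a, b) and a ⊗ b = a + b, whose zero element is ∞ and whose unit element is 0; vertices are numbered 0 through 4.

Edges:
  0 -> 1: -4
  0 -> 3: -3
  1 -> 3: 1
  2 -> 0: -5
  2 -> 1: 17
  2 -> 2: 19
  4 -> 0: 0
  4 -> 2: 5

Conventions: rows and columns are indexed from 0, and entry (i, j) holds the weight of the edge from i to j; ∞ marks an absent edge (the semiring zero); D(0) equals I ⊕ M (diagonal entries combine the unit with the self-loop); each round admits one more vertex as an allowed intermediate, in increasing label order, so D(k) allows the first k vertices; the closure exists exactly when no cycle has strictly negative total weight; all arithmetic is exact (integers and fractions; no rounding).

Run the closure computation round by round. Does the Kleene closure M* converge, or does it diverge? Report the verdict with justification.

D(0):
  [0, -4, ∞, -3, ∞]
  [∞, 0, ∞, 1, ∞]
  [-5, 17, 0, ∞, ∞]
  [∞, ∞, ∞, 0, ∞]
  [0, ∞, 5, ∞, 0]
D(1):
  [0, -4, ∞, -3, ∞]
  [∞, 0, ∞, 1, ∞]
  [-5, -9, 0, -8, ∞]
  [∞, ∞, ∞, 0, ∞]
  [0, -4, 5, -3, 0]
D(2):
  [0, -4, ∞, -3, ∞]
  [∞, 0, ∞, 1, ∞]
  [-5, -9, 0, -8, ∞]
  [∞, ∞, ∞, 0, ∞]
  [0, -4, 5, -3, 0]
D(3):
  [0, -4, ∞, -3, ∞]
  [∞, 0, ∞, 1, ∞]
  [-5, -9, 0, -8, ∞]
  [∞, ∞, ∞, 0, ∞]
  [0, -4, 5, -3, 0]
D(4):
  [0, -4, ∞, -3, ∞]
  [∞, 0, ∞, 1, ∞]
  [-5, -9, 0, -8, ∞]
  [∞, ∞, ∞, 0, ∞]
  [0, -4, 5, -3, 0]
D(5):
  [0, -4, ∞, -3, ∞]
  [∞, 0, ∞, 1, ∞]
  [-5, -9, 0, -8, ∞]
  [∞, ∞, ∞, 0, ∞]
  [0, -4, 5, -3, 0]
Key observation: every diagonal entry stays at the unit through all rounds, so no improving cycle exists.
Answer: CONVERGES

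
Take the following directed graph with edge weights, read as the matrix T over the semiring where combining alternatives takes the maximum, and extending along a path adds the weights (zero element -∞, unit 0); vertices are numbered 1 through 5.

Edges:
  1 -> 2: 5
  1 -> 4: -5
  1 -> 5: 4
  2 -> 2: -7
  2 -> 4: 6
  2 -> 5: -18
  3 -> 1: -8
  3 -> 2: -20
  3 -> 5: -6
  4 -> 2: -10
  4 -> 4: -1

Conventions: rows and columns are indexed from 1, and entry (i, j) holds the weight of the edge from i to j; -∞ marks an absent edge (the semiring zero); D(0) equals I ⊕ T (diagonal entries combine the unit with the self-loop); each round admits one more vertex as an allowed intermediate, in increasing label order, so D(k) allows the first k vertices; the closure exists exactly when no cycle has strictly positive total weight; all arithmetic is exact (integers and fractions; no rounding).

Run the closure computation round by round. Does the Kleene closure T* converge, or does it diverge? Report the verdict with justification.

D(0):
  [0, 5, -∞, -5, 4]
  [-∞, 0, -∞, 6, -18]
  [-8, -20, 0, -∞, -6]
  [-∞, -10, -∞, 0, -∞]
  [-∞, -∞, -∞, -∞, 0]
D(1):
  [0, 5, -∞, -5, 4]
  [-∞, 0, -∞, 6, -18]
  [-8, -3, 0, -13, -4]
  [-∞, -10, -∞, 0, -∞]
  [-∞, -∞, -∞, -∞, 0]
D(2):
  [0, 5, -∞, 11, 4]
  [-∞, 0, -∞, 6, -18]
  [-8, -3, 0, 3, -4]
  [-∞, -10, -∞, 0, -28]
  [-∞, -∞, -∞, -∞, 0]
D(3):
  [0, 5, -∞, 11, 4]
  [-∞, 0, -∞, 6, -18]
  [-8, -3, 0, 3, -4]
  [-∞, -10, -∞, 0, -28]
  [-∞, -∞, -∞, -∞, 0]
D(4):
  [0, 5, -∞, 11, 4]
  [-∞, 0, -∞, 6, -18]
  [-8, -3, 0, 3, -4]
  [-∞, -10, -∞, 0, -28]
  [-∞, -∞, -∞, -∞, 0]
D(5):
  [0, 5, -∞, 11, 4]
  [-∞, 0, -∞, 6, -18]
  [-8, -3, 0, 3, -4]
  [-∞, -10, -∞, 0, -28]
  [-∞, -∞, -∞, -∞, 0]
Key observation: every diagonal entry stays at the unit through all rounds, so no improving cycle exists.
Answer: CONVERGES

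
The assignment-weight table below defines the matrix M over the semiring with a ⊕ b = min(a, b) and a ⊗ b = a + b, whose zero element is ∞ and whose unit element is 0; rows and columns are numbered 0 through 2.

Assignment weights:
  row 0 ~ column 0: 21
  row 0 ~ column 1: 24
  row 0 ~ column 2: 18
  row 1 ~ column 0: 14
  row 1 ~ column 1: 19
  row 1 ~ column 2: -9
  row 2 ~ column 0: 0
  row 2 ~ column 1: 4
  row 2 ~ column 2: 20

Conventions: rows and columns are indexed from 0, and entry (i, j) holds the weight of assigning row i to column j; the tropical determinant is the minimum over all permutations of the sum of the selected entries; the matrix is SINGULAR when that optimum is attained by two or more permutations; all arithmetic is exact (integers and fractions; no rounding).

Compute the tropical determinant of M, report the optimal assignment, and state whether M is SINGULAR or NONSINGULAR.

σ = (0, 1, 2): 21 + 19 + 20 = 60
σ = (0, 2, 1): 21 + (-9) + 4 = 16
σ = (1, 0, 2): 24 + 14 + 20 = 58
σ = (1, 2, 0): 24 + (-9) + 0 = 15
σ = (2, 0, 1): 18 + 14 + 4 = 36
σ = (2, 1, 0): 18 + 19 + 0 = 37
Optimal value attained by: σ = (1, 2, 0).
Answer: det⊕(M) = 15; verdict: NONSINGULAR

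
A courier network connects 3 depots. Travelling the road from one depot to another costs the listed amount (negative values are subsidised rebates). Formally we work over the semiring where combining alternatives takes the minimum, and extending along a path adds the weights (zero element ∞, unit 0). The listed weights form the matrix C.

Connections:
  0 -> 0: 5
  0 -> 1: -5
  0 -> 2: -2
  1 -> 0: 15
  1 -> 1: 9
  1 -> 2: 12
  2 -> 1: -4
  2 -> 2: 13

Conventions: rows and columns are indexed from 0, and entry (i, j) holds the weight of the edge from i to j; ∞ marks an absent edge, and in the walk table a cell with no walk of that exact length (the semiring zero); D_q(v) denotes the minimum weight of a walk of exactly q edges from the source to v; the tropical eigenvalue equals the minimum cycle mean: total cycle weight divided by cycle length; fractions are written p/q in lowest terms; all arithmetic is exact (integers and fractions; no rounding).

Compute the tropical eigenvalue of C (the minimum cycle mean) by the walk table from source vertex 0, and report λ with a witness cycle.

q=0: [0, ∞, ∞]
q=1: [5, -5, -2]
q=2: [10, -6, 3]
q=3: [9, -1, 6]
Optimal cycle mean attained by: cycle 0->2->1->0, total (-2) + (-4) + 15, length 3.
Answer: λ = 3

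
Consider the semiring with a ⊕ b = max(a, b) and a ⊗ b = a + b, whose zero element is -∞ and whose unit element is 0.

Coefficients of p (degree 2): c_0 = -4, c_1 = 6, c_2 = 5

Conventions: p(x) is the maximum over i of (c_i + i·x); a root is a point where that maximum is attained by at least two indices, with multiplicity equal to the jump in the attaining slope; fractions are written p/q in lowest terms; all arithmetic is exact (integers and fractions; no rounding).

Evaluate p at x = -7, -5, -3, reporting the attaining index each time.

p(-7) = max(-4+0·(-7)=-4, 6+1·(-7)=-1, 5+2·(-7)=-9) = -1 (attained by i=1)
p(-5) = max(-4+0·(-5)=-4, 6+1·(-5)=1, 5+2·(-5)=-5) = 1 (attained by i=1)
p(-3) = max(-4+0·(-3)=-4, 6+1·(-3)=3, 5+2·(-3)=-1) = 3 (attained by i=1)
Answer: p(-7) = -1; p(-5) = 1; p(-3) = 3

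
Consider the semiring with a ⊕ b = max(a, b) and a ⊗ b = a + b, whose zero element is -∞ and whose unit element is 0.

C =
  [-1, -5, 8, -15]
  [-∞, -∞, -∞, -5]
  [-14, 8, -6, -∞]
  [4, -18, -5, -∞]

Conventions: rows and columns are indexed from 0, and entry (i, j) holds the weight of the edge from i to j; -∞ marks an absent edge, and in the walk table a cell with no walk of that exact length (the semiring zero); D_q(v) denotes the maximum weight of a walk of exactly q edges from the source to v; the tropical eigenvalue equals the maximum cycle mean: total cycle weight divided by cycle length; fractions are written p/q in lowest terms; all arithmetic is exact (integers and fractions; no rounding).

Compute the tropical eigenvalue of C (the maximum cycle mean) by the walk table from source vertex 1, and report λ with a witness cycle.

q=0: [-∞, 0, -∞, -∞]
q=1: [-∞, -∞, -∞, -5]
q=2: [-1, -23, -10, -∞]
q=3: [-2, -2, 7, -16]
q=4: [-3, 15, 6, -7]
Optimal cycle mean attained by: cycle 0->2->1->3->0, total 8 + 8 + (-5) + 4, length 4.
Answer: λ = 15/4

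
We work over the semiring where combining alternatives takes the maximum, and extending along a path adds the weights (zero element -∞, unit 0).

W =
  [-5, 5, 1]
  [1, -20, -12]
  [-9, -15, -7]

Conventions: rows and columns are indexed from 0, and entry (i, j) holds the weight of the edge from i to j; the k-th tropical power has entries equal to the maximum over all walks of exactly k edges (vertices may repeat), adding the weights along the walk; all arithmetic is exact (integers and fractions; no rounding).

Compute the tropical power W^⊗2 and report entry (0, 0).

W^⊗2:
  [6, 0, -4]
  [-4, 6, 2]
  [-14, -4, -8]
Key observation: the optimum is the walk 0->1->0, with weight 5 + 1 = 6.
Optimal value attained by: walk 0->1->0.
Answer: (W^⊗2)[0][0] = 6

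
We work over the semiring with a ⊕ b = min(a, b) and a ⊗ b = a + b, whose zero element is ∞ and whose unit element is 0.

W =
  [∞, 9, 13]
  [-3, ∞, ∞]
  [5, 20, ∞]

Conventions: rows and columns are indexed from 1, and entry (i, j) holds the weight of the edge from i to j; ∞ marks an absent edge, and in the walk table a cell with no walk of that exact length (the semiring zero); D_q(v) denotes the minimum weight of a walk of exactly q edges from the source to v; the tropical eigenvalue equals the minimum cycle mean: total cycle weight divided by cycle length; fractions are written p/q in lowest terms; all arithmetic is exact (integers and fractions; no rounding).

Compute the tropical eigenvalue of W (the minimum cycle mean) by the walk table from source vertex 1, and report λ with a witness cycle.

q=0: [0, ∞, ∞]
q=1: [∞, 9, 13]
q=2: [6, 33, ∞]
q=3: [30, 15, 19]
Optimal cycle mean attained by: cycle 1->2->1, total 9 + (-3), length 2.
Answer: λ = 3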